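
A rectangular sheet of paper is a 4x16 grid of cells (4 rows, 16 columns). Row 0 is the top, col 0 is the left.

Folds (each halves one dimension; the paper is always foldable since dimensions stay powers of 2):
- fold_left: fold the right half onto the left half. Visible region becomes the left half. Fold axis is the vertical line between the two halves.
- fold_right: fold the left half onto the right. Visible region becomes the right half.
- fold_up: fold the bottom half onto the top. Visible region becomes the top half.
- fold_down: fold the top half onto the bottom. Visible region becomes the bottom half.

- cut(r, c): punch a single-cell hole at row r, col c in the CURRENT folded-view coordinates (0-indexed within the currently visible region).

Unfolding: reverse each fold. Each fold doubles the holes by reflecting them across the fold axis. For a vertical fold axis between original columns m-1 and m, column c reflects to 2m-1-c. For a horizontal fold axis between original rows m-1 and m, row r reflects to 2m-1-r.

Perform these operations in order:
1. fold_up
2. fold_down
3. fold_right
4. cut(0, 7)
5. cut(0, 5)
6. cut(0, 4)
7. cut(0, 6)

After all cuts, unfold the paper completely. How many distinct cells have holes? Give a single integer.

Op 1 fold_up: fold axis h@2; visible region now rows[0,2) x cols[0,16) = 2x16
Op 2 fold_down: fold axis h@1; visible region now rows[1,2) x cols[0,16) = 1x16
Op 3 fold_right: fold axis v@8; visible region now rows[1,2) x cols[8,16) = 1x8
Op 4 cut(0, 7): punch at orig (1,15); cuts so far [(1, 15)]; region rows[1,2) x cols[8,16) = 1x8
Op 5 cut(0, 5): punch at orig (1,13); cuts so far [(1, 13), (1, 15)]; region rows[1,2) x cols[8,16) = 1x8
Op 6 cut(0, 4): punch at orig (1,12); cuts so far [(1, 12), (1, 13), (1, 15)]; region rows[1,2) x cols[8,16) = 1x8
Op 7 cut(0, 6): punch at orig (1,14); cuts so far [(1, 12), (1, 13), (1, 14), (1, 15)]; region rows[1,2) x cols[8,16) = 1x8
Unfold 1 (reflect across v@8): 8 holes -> [(1, 0), (1, 1), (1, 2), (1, 3), (1, 12), (1, 13), (1, 14), (1, 15)]
Unfold 2 (reflect across h@1): 16 holes -> [(0, 0), (0, 1), (0, 2), (0, 3), (0, 12), (0, 13), (0, 14), (0, 15), (1, 0), (1, 1), (1, 2), (1, 3), (1, 12), (1, 13), (1, 14), (1, 15)]
Unfold 3 (reflect across h@2): 32 holes -> [(0, 0), (0, 1), (0, 2), (0, 3), (0, 12), (0, 13), (0, 14), (0, 15), (1, 0), (1, 1), (1, 2), (1, 3), (1, 12), (1, 13), (1, 14), (1, 15), (2, 0), (2, 1), (2, 2), (2, 3), (2, 12), (2, 13), (2, 14), (2, 15), (3, 0), (3, 1), (3, 2), (3, 3), (3, 12), (3, 13), (3, 14), (3, 15)]

Answer: 32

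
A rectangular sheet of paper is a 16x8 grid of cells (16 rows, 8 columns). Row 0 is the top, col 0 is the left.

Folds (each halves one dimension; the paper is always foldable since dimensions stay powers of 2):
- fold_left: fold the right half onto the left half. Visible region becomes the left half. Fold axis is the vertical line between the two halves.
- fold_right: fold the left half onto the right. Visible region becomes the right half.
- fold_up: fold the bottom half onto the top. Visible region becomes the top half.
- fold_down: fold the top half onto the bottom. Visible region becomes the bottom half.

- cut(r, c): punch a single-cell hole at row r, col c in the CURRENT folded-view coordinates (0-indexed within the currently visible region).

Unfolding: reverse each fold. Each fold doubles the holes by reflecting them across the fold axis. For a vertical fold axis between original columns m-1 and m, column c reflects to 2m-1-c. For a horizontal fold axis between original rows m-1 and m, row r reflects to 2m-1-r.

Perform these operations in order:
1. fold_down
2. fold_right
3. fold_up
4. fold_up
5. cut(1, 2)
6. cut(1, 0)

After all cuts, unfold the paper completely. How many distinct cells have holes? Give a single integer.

Op 1 fold_down: fold axis h@8; visible region now rows[8,16) x cols[0,8) = 8x8
Op 2 fold_right: fold axis v@4; visible region now rows[8,16) x cols[4,8) = 8x4
Op 3 fold_up: fold axis h@12; visible region now rows[8,12) x cols[4,8) = 4x4
Op 4 fold_up: fold axis h@10; visible region now rows[8,10) x cols[4,8) = 2x4
Op 5 cut(1, 2): punch at orig (9,6); cuts so far [(9, 6)]; region rows[8,10) x cols[4,8) = 2x4
Op 6 cut(1, 0): punch at orig (9,4); cuts so far [(9, 4), (9, 6)]; region rows[8,10) x cols[4,8) = 2x4
Unfold 1 (reflect across h@10): 4 holes -> [(9, 4), (9, 6), (10, 4), (10, 6)]
Unfold 2 (reflect across h@12): 8 holes -> [(9, 4), (9, 6), (10, 4), (10, 6), (13, 4), (13, 6), (14, 4), (14, 6)]
Unfold 3 (reflect across v@4): 16 holes -> [(9, 1), (9, 3), (9, 4), (9, 6), (10, 1), (10, 3), (10, 4), (10, 6), (13, 1), (13, 3), (13, 4), (13, 6), (14, 1), (14, 3), (14, 4), (14, 6)]
Unfold 4 (reflect across h@8): 32 holes -> [(1, 1), (1, 3), (1, 4), (1, 6), (2, 1), (2, 3), (2, 4), (2, 6), (5, 1), (5, 3), (5, 4), (5, 6), (6, 1), (6, 3), (6, 4), (6, 6), (9, 1), (9, 3), (9, 4), (9, 6), (10, 1), (10, 3), (10, 4), (10, 6), (13, 1), (13, 3), (13, 4), (13, 6), (14, 1), (14, 3), (14, 4), (14, 6)]

Answer: 32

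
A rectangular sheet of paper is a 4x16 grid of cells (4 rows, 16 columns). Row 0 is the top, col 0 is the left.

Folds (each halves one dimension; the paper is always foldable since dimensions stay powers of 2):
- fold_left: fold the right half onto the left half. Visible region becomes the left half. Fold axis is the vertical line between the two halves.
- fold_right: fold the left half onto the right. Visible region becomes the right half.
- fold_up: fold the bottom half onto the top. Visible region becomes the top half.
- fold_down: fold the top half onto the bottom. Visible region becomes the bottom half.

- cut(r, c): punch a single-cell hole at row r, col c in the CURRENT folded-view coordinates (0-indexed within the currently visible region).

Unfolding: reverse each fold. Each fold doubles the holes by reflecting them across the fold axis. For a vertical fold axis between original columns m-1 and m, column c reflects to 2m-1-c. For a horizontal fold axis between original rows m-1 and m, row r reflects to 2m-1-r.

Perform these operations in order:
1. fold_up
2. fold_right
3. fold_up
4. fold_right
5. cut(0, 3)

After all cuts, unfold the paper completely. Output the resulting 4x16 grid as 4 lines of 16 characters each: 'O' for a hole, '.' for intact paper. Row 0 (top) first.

Op 1 fold_up: fold axis h@2; visible region now rows[0,2) x cols[0,16) = 2x16
Op 2 fold_right: fold axis v@8; visible region now rows[0,2) x cols[8,16) = 2x8
Op 3 fold_up: fold axis h@1; visible region now rows[0,1) x cols[8,16) = 1x8
Op 4 fold_right: fold axis v@12; visible region now rows[0,1) x cols[12,16) = 1x4
Op 5 cut(0, 3): punch at orig (0,15); cuts so far [(0, 15)]; region rows[0,1) x cols[12,16) = 1x4
Unfold 1 (reflect across v@12): 2 holes -> [(0, 8), (0, 15)]
Unfold 2 (reflect across h@1): 4 holes -> [(0, 8), (0, 15), (1, 8), (1, 15)]
Unfold 3 (reflect across v@8): 8 holes -> [(0, 0), (0, 7), (0, 8), (0, 15), (1, 0), (1, 7), (1, 8), (1, 15)]
Unfold 4 (reflect across h@2): 16 holes -> [(0, 0), (0, 7), (0, 8), (0, 15), (1, 0), (1, 7), (1, 8), (1, 15), (2, 0), (2, 7), (2, 8), (2, 15), (3, 0), (3, 7), (3, 8), (3, 15)]

Answer: O......OO......O
O......OO......O
O......OO......O
O......OO......O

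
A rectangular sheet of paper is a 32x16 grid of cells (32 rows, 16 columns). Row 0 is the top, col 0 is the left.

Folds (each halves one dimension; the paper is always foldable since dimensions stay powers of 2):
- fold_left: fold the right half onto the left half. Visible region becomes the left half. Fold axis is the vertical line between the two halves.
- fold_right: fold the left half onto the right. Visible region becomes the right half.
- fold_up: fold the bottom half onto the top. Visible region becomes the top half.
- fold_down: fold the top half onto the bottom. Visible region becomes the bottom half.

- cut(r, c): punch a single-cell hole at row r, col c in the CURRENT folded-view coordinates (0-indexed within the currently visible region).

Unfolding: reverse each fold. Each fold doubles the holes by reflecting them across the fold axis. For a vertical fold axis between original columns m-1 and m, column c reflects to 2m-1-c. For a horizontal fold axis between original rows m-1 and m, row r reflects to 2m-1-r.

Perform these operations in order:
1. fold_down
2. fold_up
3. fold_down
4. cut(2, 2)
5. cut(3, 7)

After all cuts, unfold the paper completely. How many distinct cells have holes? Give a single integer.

Answer: 16

Derivation:
Op 1 fold_down: fold axis h@16; visible region now rows[16,32) x cols[0,16) = 16x16
Op 2 fold_up: fold axis h@24; visible region now rows[16,24) x cols[0,16) = 8x16
Op 3 fold_down: fold axis h@20; visible region now rows[20,24) x cols[0,16) = 4x16
Op 4 cut(2, 2): punch at orig (22,2); cuts so far [(22, 2)]; region rows[20,24) x cols[0,16) = 4x16
Op 5 cut(3, 7): punch at orig (23,7); cuts so far [(22, 2), (23, 7)]; region rows[20,24) x cols[0,16) = 4x16
Unfold 1 (reflect across h@20): 4 holes -> [(16, 7), (17, 2), (22, 2), (23, 7)]
Unfold 2 (reflect across h@24): 8 holes -> [(16, 7), (17, 2), (22, 2), (23, 7), (24, 7), (25, 2), (30, 2), (31, 7)]
Unfold 3 (reflect across h@16): 16 holes -> [(0, 7), (1, 2), (6, 2), (7, 7), (8, 7), (9, 2), (14, 2), (15, 7), (16, 7), (17, 2), (22, 2), (23, 7), (24, 7), (25, 2), (30, 2), (31, 7)]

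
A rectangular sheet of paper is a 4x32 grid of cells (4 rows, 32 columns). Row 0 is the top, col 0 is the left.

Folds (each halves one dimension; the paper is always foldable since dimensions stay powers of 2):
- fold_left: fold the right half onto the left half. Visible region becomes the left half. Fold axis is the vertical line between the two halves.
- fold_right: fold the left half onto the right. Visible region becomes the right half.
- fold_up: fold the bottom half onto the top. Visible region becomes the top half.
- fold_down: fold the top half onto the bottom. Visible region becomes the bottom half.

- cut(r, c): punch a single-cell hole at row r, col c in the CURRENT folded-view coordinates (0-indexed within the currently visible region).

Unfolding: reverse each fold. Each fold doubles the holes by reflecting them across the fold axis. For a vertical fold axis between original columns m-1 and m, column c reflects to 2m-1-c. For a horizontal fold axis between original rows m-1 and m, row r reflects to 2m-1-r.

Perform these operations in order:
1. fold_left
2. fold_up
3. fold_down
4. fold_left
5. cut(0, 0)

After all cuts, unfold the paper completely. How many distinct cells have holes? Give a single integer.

Answer: 16

Derivation:
Op 1 fold_left: fold axis v@16; visible region now rows[0,4) x cols[0,16) = 4x16
Op 2 fold_up: fold axis h@2; visible region now rows[0,2) x cols[0,16) = 2x16
Op 3 fold_down: fold axis h@1; visible region now rows[1,2) x cols[0,16) = 1x16
Op 4 fold_left: fold axis v@8; visible region now rows[1,2) x cols[0,8) = 1x8
Op 5 cut(0, 0): punch at orig (1,0); cuts so far [(1, 0)]; region rows[1,2) x cols[0,8) = 1x8
Unfold 1 (reflect across v@8): 2 holes -> [(1, 0), (1, 15)]
Unfold 2 (reflect across h@1): 4 holes -> [(0, 0), (0, 15), (1, 0), (1, 15)]
Unfold 3 (reflect across h@2): 8 holes -> [(0, 0), (0, 15), (1, 0), (1, 15), (2, 0), (2, 15), (3, 0), (3, 15)]
Unfold 4 (reflect across v@16): 16 holes -> [(0, 0), (0, 15), (0, 16), (0, 31), (1, 0), (1, 15), (1, 16), (1, 31), (2, 0), (2, 15), (2, 16), (2, 31), (3, 0), (3, 15), (3, 16), (3, 31)]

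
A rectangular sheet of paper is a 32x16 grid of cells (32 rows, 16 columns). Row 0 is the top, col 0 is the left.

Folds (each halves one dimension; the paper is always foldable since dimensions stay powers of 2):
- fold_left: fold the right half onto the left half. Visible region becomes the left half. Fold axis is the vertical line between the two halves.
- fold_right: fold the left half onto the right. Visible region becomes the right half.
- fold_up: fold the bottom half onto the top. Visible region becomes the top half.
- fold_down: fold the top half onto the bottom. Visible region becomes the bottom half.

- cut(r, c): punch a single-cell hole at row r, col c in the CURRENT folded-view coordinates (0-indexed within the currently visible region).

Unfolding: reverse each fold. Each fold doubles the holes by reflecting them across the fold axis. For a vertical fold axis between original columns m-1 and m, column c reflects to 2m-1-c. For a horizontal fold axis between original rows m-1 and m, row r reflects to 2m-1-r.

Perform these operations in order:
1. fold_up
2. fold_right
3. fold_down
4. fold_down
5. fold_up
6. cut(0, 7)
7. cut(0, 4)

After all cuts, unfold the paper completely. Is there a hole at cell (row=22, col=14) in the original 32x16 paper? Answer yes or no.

Op 1 fold_up: fold axis h@16; visible region now rows[0,16) x cols[0,16) = 16x16
Op 2 fold_right: fold axis v@8; visible region now rows[0,16) x cols[8,16) = 16x8
Op 3 fold_down: fold axis h@8; visible region now rows[8,16) x cols[8,16) = 8x8
Op 4 fold_down: fold axis h@12; visible region now rows[12,16) x cols[8,16) = 4x8
Op 5 fold_up: fold axis h@14; visible region now rows[12,14) x cols[8,16) = 2x8
Op 6 cut(0, 7): punch at orig (12,15); cuts so far [(12, 15)]; region rows[12,14) x cols[8,16) = 2x8
Op 7 cut(0, 4): punch at orig (12,12); cuts so far [(12, 12), (12, 15)]; region rows[12,14) x cols[8,16) = 2x8
Unfold 1 (reflect across h@14): 4 holes -> [(12, 12), (12, 15), (15, 12), (15, 15)]
Unfold 2 (reflect across h@12): 8 holes -> [(8, 12), (8, 15), (11, 12), (11, 15), (12, 12), (12, 15), (15, 12), (15, 15)]
Unfold 3 (reflect across h@8): 16 holes -> [(0, 12), (0, 15), (3, 12), (3, 15), (4, 12), (4, 15), (7, 12), (7, 15), (8, 12), (8, 15), (11, 12), (11, 15), (12, 12), (12, 15), (15, 12), (15, 15)]
Unfold 4 (reflect across v@8): 32 holes -> [(0, 0), (0, 3), (0, 12), (0, 15), (3, 0), (3, 3), (3, 12), (3, 15), (4, 0), (4, 3), (4, 12), (4, 15), (7, 0), (7, 3), (7, 12), (7, 15), (8, 0), (8, 3), (8, 12), (8, 15), (11, 0), (11, 3), (11, 12), (11, 15), (12, 0), (12, 3), (12, 12), (12, 15), (15, 0), (15, 3), (15, 12), (15, 15)]
Unfold 5 (reflect across h@16): 64 holes -> [(0, 0), (0, 3), (0, 12), (0, 15), (3, 0), (3, 3), (3, 12), (3, 15), (4, 0), (4, 3), (4, 12), (4, 15), (7, 0), (7, 3), (7, 12), (7, 15), (8, 0), (8, 3), (8, 12), (8, 15), (11, 0), (11, 3), (11, 12), (11, 15), (12, 0), (12, 3), (12, 12), (12, 15), (15, 0), (15, 3), (15, 12), (15, 15), (16, 0), (16, 3), (16, 12), (16, 15), (19, 0), (19, 3), (19, 12), (19, 15), (20, 0), (20, 3), (20, 12), (20, 15), (23, 0), (23, 3), (23, 12), (23, 15), (24, 0), (24, 3), (24, 12), (24, 15), (27, 0), (27, 3), (27, 12), (27, 15), (28, 0), (28, 3), (28, 12), (28, 15), (31, 0), (31, 3), (31, 12), (31, 15)]
Holes: [(0, 0), (0, 3), (0, 12), (0, 15), (3, 0), (3, 3), (3, 12), (3, 15), (4, 0), (4, 3), (4, 12), (4, 15), (7, 0), (7, 3), (7, 12), (7, 15), (8, 0), (8, 3), (8, 12), (8, 15), (11, 0), (11, 3), (11, 12), (11, 15), (12, 0), (12, 3), (12, 12), (12, 15), (15, 0), (15, 3), (15, 12), (15, 15), (16, 0), (16, 3), (16, 12), (16, 15), (19, 0), (19, 3), (19, 12), (19, 15), (20, 0), (20, 3), (20, 12), (20, 15), (23, 0), (23, 3), (23, 12), (23, 15), (24, 0), (24, 3), (24, 12), (24, 15), (27, 0), (27, 3), (27, 12), (27, 15), (28, 0), (28, 3), (28, 12), (28, 15), (31, 0), (31, 3), (31, 12), (31, 15)]

Answer: no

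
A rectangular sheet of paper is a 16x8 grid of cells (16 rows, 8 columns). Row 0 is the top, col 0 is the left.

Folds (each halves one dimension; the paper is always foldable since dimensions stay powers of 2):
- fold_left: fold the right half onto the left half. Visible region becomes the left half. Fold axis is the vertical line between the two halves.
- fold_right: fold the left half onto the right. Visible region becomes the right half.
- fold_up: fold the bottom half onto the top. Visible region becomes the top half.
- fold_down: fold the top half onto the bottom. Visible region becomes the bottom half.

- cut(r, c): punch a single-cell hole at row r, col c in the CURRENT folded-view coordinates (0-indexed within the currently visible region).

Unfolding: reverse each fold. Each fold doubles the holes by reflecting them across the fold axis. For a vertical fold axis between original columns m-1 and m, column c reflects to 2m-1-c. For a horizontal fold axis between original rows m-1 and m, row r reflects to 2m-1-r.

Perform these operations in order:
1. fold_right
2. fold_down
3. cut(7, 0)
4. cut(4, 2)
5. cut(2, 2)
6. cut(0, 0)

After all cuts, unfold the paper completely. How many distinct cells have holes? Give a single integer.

Answer: 16

Derivation:
Op 1 fold_right: fold axis v@4; visible region now rows[0,16) x cols[4,8) = 16x4
Op 2 fold_down: fold axis h@8; visible region now rows[8,16) x cols[4,8) = 8x4
Op 3 cut(7, 0): punch at orig (15,4); cuts so far [(15, 4)]; region rows[8,16) x cols[4,8) = 8x4
Op 4 cut(4, 2): punch at orig (12,6); cuts so far [(12, 6), (15, 4)]; region rows[8,16) x cols[4,8) = 8x4
Op 5 cut(2, 2): punch at orig (10,6); cuts so far [(10, 6), (12, 6), (15, 4)]; region rows[8,16) x cols[4,8) = 8x4
Op 6 cut(0, 0): punch at orig (8,4); cuts so far [(8, 4), (10, 6), (12, 6), (15, 4)]; region rows[8,16) x cols[4,8) = 8x4
Unfold 1 (reflect across h@8): 8 holes -> [(0, 4), (3, 6), (5, 6), (7, 4), (8, 4), (10, 6), (12, 6), (15, 4)]
Unfold 2 (reflect across v@4): 16 holes -> [(0, 3), (0, 4), (3, 1), (3, 6), (5, 1), (5, 6), (7, 3), (7, 4), (8, 3), (8, 4), (10, 1), (10, 6), (12, 1), (12, 6), (15, 3), (15, 4)]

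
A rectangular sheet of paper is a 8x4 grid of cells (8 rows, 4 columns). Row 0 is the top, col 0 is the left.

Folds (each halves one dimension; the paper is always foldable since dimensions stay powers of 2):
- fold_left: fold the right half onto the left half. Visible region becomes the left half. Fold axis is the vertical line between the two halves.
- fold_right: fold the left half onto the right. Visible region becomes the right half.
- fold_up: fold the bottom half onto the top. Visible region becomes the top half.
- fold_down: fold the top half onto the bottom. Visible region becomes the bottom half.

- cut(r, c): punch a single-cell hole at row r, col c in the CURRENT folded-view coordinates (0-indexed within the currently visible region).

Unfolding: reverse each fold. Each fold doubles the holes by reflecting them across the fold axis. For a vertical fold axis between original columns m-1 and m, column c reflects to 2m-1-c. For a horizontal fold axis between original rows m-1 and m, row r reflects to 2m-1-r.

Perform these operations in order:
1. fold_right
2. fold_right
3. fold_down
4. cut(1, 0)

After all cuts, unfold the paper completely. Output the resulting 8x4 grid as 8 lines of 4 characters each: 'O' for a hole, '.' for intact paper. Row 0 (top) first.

Answer: ....
....
OOOO
....
....
OOOO
....
....

Derivation:
Op 1 fold_right: fold axis v@2; visible region now rows[0,8) x cols[2,4) = 8x2
Op 2 fold_right: fold axis v@3; visible region now rows[0,8) x cols[3,4) = 8x1
Op 3 fold_down: fold axis h@4; visible region now rows[4,8) x cols[3,4) = 4x1
Op 4 cut(1, 0): punch at orig (5,3); cuts so far [(5, 3)]; region rows[4,8) x cols[3,4) = 4x1
Unfold 1 (reflect across h@4): 2 holes -> [(2, 3), (5, 3)]
Unfold 2 (reflect across v@3): 4 holes -> [(2, 2), (2, 3), (5, 2), (5, 3)]
Unfold 3 (reflect across v@2): 8 holes -> [(2, 0), (2, 1), (2, 2), (2, 3), (5, 0), (5, 1), (5, 2), (5, 3)]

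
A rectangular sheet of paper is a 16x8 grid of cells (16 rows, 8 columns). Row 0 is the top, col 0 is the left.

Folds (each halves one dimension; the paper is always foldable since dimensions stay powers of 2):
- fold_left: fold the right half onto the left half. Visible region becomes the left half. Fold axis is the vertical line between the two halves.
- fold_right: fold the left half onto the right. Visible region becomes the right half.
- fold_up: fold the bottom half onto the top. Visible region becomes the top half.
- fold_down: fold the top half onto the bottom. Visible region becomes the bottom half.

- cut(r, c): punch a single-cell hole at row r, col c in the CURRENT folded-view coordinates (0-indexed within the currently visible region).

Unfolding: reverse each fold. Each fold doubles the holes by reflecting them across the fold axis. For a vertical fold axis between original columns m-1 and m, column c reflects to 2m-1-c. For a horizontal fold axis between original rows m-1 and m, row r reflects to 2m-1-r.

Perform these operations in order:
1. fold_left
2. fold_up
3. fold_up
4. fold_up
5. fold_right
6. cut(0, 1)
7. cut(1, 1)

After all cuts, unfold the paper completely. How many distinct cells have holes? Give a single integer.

Answer: 64

Derivation:
Op 1 fold_left: fold axis v@4; visible region now rows[0,16) x cols[0,4) = 16x4
Op 2 fold_up: fold axis h@8; visible region now rows[0,8) x cols[0,4) = 8x4
Op 3 fold_up: fold axis h@4; visible region now rows[0,4) x cols[0,4) = 4x4
Op 4 fold_up: fold axis h@2; visible region now rows[0,2) x cols[0,4) = 2x4
Op 5 fold_right: fold axis v@2; visible region now rows[0,2) x cols[2,4) = 2x2
Op 6 cut(0, 1): punch at orig (0,3); cuts so far [(0, 3)]; region rows[0,2) x cols[2,4) = 2x2
Op 7 cut(1, 1): punch at orig (1,3); cuts so far [(0, 3), (1, 3)]; region rows[0,2) x cols[2,4) = 2x2
Unfold 1 (reflect across v@2): 4 holes -> [(0, 0), (0, 3), (1, 0), (1, 3)]
Unfold 2 (reflect across h@2): 8 holes -> [(0, 0), (0, 3), (1, 0), (1, 3), (2, 0), (2, 3), (3, 0), (3, 3)]
Unfold 3 (reflect across h@4): 16 holes -> [(0, 0), (0, 3), (1, 0), (1, 3), (2, 0), (2, 3), (3, 0), (3, 3), (4, 0), (4, 3), (5, 0), (5, 3), (6, 0), (6, 3), (7, 0), (7, 3)]
Unfold 4 (reflect across h@8): 32 holes -> [(0, 0), (0, 3), (1, 0), (1, 3), (2, 0), (2, 3), (3, 0), (3, 3), (4, 0), (4, 3), (5, 0), (5, 3), (6, 0), (6, 3), (7, 0), (7, 3), (8, 0), (8, 3), (9, 0), (9, 3), (10, 0), (10, 3), (11, 0), (11, 3), (12, 0), (12, 3), (13, 0), (13, 3), (14, 0), (14, 3), (15, 0), (15, 3)]
Unfold 5 (reflect across v@4): 64 holes -> [(0, 0), (0, 3), (0, 4), (0, 7), (1, 0), (1, 3), (1, 4), (1, 7), (2, 0), (2, 3), (2, 4), (2, 7), (3, 0), (3, 3), (3, 4), (3, 7), (4, 0), (4, 3), (4, 4), (4, 7), (5, 0), (5, 3), (5, 4), (5, 7), (6, 0), (6, 3), (6, 4), (6, 7), (7, 0), (7, 3), (7, 4), (7, 7), (8, 0), (8, 3), (8, 4), (8, 7), (9, 0), (9, 3), (9, 4), (9, 7), (10, 0), (10, 3), (10, 4), (10, 7), (11, 0), (11, 3), (11, 4), (11, 7), (12, 0), (12, 3), (12, 4), (12, 7), (13, 0), (13, 3), (13, 4), (13, 7), (14, 0), (14, 3), (14, 4), (14, 7), (15, 0), (15, 3), (15, 4), (15, 7)]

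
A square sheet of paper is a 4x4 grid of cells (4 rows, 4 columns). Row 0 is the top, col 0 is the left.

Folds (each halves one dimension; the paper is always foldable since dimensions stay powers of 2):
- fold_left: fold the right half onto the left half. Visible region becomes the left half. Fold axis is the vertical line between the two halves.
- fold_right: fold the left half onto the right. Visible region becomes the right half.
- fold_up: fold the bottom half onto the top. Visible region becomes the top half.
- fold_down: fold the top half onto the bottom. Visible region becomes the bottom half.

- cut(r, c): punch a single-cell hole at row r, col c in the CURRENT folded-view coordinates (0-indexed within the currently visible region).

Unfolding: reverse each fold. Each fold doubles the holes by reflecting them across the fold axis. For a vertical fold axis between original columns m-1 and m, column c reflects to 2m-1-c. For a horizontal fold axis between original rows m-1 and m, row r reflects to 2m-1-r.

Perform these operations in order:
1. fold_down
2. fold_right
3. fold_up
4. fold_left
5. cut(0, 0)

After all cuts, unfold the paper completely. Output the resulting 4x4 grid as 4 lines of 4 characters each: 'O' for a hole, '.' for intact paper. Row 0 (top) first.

Answer: OOOO
OOOO
OOOO
OOOO

Derivation:
Op 1 fold_down: fold axis h@2; visible region now rows[2,4) x cols[0,4) = 2x4
Op 2 fold_right: fold axis v@2; visible region now rows[2,4) x cols[2,4) = 2x2
Op 3 fold_up: fold axis h@3; visible region now rows[2,3) x cols[2,4) = 1x2
Op 4 fold_left: fold axis v@3; visible region now rows[2,3) x cols[2,3) = 1x1
Op 5 cut(0, 0): punch at orig (2,2); cuts so far [(2, 2)]; region rows[2,3) x cols[2,3) = 1x1
Unfold 1 (reflect across v@3): 2 holes -> [(2, 2), (2, 3)]
Unfold 2 (reflect across h@3): 4 holes -> [(2, 2), (2, 3), (3, 2), (3, 3)]
Unfold 3 (reflect across v@2): 8 holes -> [(2, 0), (2, 1), (2, 2), (2, 3), (3, 0), (3, 1), (3, 2), (3, 3)]
Unfold 4 (reflect across h@2): 16 holes -> [(0, 0), (0, 1), (0, 2), (0, 3), (1, 0), (1, 1), (1, 2), (1, 3), (2, 0), (2, 1), (2, 2), (2, 3), (3, 0), (3, 1), (3, 2), (3, 3)]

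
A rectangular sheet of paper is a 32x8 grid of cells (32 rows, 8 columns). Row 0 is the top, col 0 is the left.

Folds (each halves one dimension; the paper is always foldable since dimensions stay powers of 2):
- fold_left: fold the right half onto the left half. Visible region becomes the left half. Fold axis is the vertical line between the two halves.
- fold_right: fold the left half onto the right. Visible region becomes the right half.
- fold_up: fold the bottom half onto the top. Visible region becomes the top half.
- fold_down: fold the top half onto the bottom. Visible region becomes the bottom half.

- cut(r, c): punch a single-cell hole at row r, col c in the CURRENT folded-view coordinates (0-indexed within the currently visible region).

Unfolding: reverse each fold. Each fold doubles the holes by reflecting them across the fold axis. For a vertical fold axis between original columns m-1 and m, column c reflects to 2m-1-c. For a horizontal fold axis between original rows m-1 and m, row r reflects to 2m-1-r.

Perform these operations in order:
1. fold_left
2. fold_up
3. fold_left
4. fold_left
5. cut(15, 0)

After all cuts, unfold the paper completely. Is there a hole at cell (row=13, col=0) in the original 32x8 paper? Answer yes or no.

Op 1 fold_left: fold axis v@4; visible region now rows[0,32) x cols[0,4) = 32x4
Op 2 fold_up: fold axis h@16; visible region now rows[0,16) x cols[0,4) = 16x4
Op 3 fold_left: fold axis v@2; visible region now rows[0,16) x cols[0,2) = 16x2
Op 4 fold_left: fold axis v@1; visible region now rows[0,16) x cols[0,1) = 16x1
Op 5 cut(15, 0): punch at orig (15,0); cuts so far [(15, 0)]; region rows[0,16) x cols[0,1) = 16x1
Unfold 1 (reflect across v@1): 2 holes -> [(15, 0), (15, 1)]
Unfold 2 (reflect across v@2): 4 holes -> [(15, 0), (15, 1), (15, 2), (15, 3)]
Unfold 3 (reflect across h@16): 8 holes -> [(15, 0), (15, 1), (15, 2), (15, 3), (16, 0), (16, 1), (16, 2), (16, 3)]
Unfold 4 (reflect across v@4): 16 holes -> [(15, 0), (15, 1), (15, 2), (15, 3), (15, 4), (15, 5), (15, 6), (15, 7), (16, 0), (16, 1), (16, 2), (16, 3), (16, 4), (16, 5), (16, 6), (16, 7)]
Holes: [(15, 0), (15, 1), (15, 2), (15, 3), (15, 4), (15, 5), (15, 6), (15, 7), (16, 0), (16, 1), (16, 2), (16, 3), (16, 4), (16, 5), (16, 6), (16, 7)]

Answer: no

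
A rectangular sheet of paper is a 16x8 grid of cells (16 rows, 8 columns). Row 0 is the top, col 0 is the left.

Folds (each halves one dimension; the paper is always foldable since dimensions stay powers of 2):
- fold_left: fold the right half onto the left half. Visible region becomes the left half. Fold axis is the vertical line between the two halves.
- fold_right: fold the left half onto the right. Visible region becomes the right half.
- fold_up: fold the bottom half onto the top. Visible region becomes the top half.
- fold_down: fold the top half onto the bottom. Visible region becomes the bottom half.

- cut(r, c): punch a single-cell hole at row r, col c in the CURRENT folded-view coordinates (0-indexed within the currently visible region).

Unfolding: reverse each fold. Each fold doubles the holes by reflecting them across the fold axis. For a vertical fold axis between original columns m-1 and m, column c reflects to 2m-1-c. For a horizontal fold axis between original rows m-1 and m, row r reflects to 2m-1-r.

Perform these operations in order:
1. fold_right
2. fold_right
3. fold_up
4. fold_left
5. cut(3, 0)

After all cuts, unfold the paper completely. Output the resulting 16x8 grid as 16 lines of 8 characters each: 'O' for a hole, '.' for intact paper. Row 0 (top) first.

Answer: ........
........
........
OOOOOOOO
........
........
........
........
........
........
........
........
OOOOOOOO
........
........
........

Derivation:
Op 1 fold_right: fold axis v@4; visible region now rows[0,16) x cols[4,8) = 16x4
Op 2 fold_right: fold axis v@6; visible region now rows[0,16) x cols[6,8) = 16x2
Op 3 fold_up: fold axis h@8; visible region now rows[0,8) x cols[6,8) = 8x2
Op 4 fold_left: fold axis v@7; visible region now rows[0,8) x cols[6,7) = 8x1
Op 5 cut(3, 0): punch at orig (3,6); cuts so far [(3, 6)]; region rows[0,8) x cols[6,7) = 8x1
Unfold 1 (reflect across v@7): 2 holes -> [(3, 6), (3, 7)]
Unfold 2 (reflect across h@8): 4 holes -> [(3, 6), (3, 7), (12, 6), (12, 7)]
Unfold 3 (reflect across v@6): 8 holes -> [(3, 4), (3, 5), (3, 6), (3, 7), (12, 4), (12, 5), (12, 6), (12, 7)]
Unfold 4 (reflect across v@4): 16 holes -> [(3, 0), (3, 1), (3, 2), (3, 3), (3, 4), (3, 5), (3, 6), (3, 7), (12, 0), (12, 1), (12, 2), (12, 3), (12, 4), (12, 5), (12, 6), (12, 7)]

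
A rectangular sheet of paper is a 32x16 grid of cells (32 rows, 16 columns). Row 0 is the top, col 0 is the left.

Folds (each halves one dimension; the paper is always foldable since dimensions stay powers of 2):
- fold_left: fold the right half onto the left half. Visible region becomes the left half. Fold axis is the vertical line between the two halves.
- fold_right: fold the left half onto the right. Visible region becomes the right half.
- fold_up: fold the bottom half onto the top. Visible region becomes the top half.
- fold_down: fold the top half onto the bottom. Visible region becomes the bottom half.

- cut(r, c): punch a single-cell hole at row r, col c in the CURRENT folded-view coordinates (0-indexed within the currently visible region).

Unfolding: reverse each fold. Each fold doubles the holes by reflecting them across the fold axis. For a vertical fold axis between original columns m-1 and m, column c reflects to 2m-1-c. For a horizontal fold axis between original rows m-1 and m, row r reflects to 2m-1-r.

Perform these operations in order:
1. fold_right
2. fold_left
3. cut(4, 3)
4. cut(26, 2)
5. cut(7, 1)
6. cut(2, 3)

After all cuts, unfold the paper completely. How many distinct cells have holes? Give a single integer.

Answer: 16

Derivation:
Op 1 fold_right: fold axis v@8; visible region now rows[0,32) x cols[8,16) = 32x8
Op 2 fold_left: fold axis v@12; visible region now rows[0,32) x cols[8,12) = 32x4
Op 3 cut(4, 3): punch at orig (4,11); cuts so far [(4, 11)]; region rows[0,32) x cols[8,12) = 32x4
Op 4 cut(26, 2): punch at orig (26,10); cuts so far [(4, 11), (26, 10)]; region rows[0,32) x cols[8,12) = 32x4
Op 5 cut(7, 1): punch at orig (7,9); cuts so far [(4, 11), (7, 9), (26, 10)]; region rows[0,32) x cols[8,12) = 32x4
Op 6 cut(2, 3): punch at orig (2,11); cuts so far [(2, 11), (4, 11), (7, 9), (26, 10)]; region rows[0,32) x cols[8,12) = 32x4
Unfold 1 (reflect across v@12): 8 holes -> [(2, 11), (2, 12), (4, 11), (4, 12), (7, 9), (7, 14), (26, 10), (26, 13)]
Unfold 2 (reflect across v@8): 16 holes -> [(2, 3), (2, 4), (2, 11), (2, 12), (4, 3), (4, 4), (4, 11), (4, 12), (7, 1), (7, 6), (7, 9), (7, 14), (26, 2), (26, 5), (26, 10), (26, 13)]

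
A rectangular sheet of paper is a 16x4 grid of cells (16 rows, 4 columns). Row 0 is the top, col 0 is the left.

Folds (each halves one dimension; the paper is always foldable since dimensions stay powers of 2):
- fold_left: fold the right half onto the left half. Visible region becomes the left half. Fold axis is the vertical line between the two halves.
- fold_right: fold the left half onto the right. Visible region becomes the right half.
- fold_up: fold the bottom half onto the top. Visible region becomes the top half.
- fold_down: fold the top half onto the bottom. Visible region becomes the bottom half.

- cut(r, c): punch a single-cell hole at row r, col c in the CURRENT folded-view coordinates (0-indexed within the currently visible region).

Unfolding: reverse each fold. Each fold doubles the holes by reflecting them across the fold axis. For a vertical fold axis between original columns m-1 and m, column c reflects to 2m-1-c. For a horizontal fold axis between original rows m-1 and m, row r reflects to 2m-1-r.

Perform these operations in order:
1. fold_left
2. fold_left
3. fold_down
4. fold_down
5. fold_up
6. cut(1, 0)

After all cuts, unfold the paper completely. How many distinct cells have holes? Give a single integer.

Answer: 32

Derivation:
Op 1 fold_left: fold axis v@2; visible region now rows[0,16) x cols[0,2) = 16x2
Op 2 fold_left: fold axis v@1; visible region now rows[0,16) x cols[0,1) = 16x1
Op 3 fold_down: fold axis h@8; visible region now rows[8,16) x cols[0,1) = 8x1
Op 4 fold_down: fold axis h@12; visible region now rows[12,16) x cols[0,1) = 4x1
Op 5 fold_up: fold axis h@14; visible region now rows[12,14) x cols[0,1) = 2x1
Op 6 cut(1, 0): punch at orig (13,0); cuts so far [(13, 0)]; region rows[12,14) x cols[0,1) = 2x1
Unfold 1 (reflect across h@14): 2 holes -> [(13, 0), (14, 0)]
Unfold 2 (reflect across h@12): 4 holes -> [(9, 0), (10, 0), (13, 0), (14, 0)]
Unfold 3 (reflect across h@8): 8 holes -> [(1, 0), (2, 0), (5, 0), (6, 0), (9, 0), (10, 0), (13, 0), (14, 0)]
Unfold 4 (reflect across v@1): 16 holes -> [(1, 0), (1, 1), (2, 0), (2, 1), (5, 0), (5, 1), (6, 0), (6, 1), (9, 0), (9, 1), (10, 0), (10, 1), (13, 0), (13, 1), (14, 0), (14, 1)]
Unfold 5 (reflect across v@2): 32 holes -> [(1, 0), (1, 1), (1, 2), (1, 3), (2, 0), (2, 1), (2, 2), (2, 3), (5, 0), (5, 1), (5, 2), (5, 3), (6, 0), (6, 1), (6, 2), (6, 3), (9, 0), (9, 1), (9, 2), (9, 3), (10, 0), (10, 1), (10, 2), (10, 3), (13, 0), (13, 1), (13, 2), (13, 3), (14, 0), (14, 1), (14, 2), (14, 3)]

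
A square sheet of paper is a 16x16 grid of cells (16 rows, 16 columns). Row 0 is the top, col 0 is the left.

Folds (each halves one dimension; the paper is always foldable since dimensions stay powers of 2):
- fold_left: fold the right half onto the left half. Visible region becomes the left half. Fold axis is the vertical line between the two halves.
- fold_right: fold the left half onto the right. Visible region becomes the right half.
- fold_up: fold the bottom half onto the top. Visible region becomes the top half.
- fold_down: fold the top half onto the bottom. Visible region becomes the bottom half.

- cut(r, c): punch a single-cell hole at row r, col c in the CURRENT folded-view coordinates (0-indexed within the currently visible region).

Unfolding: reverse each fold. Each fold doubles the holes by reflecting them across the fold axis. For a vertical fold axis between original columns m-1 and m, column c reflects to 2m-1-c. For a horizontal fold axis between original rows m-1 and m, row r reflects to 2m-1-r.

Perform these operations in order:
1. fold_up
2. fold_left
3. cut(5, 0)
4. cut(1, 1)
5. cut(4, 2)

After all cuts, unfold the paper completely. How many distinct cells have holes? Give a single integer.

Answer: 12

Derivation:
Op 1 fold_up: fold axis h@8; visible region now rows[0,8) x cols[0,16) = 8x16
Op 2 fold_left: fold axis v@8; visible region now rows[0,8) x cols[0,8) = 8x8
Op 3 cut(5, 0): punch at orig (5,0); cuts so far [(5, 0)]; region rows[0,8) x cols[0,8) = 8x8
Op 4 cut(1, 1): punch at orig (1,1); cuts so far [(1, 1), (5, 0)]; region rows[0,8) x cols[0,8) = 8x8
Op 5 cut(4, 2): punch at orig (4,2); cuts so far [(1, 1), (4, 2), (5, 0)]; region rows[0,8) x cols[0,8) = 8x8
Unfold 1 (reflect across v@8): 6 holes -> [(1, 1), (1, 14), (4, 2), (4, 13), (5, 0), (5, 15)]
Unfold 2 (reflect across h@8): 12 holes -> [(1, 1), (1, 14), (4, 2), (4, 13), (5, 0), (5, 15), (10, 0), (10, 15), (11, 2), (11, 13), (14, 1), (14, 14)]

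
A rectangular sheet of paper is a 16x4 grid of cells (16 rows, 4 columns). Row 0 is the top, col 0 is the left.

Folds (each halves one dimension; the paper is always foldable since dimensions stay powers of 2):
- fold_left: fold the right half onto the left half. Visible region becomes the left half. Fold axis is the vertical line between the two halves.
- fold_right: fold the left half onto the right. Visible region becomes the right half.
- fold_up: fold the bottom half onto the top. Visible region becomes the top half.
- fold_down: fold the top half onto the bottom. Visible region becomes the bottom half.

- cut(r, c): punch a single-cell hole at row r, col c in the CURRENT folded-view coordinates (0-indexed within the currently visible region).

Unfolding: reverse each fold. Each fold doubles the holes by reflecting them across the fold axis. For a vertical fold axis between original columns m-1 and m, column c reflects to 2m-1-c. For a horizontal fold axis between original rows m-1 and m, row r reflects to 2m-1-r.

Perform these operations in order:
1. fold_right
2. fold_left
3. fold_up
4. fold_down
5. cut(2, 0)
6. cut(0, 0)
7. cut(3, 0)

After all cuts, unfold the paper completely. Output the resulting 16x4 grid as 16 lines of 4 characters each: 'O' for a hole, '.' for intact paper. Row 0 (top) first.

Answer: OOOO
OOOO
....
OOOO
OOOO
....
OOOO
OOOO
OOOO
OOOO
....
OOOO
OOOO
....
OOOO
OOOO

Derivation:
Op 1 fold_right: fold axis v@2; visible region now rows[0,16) x cols[2,4) = 16x2
Op 2 fold_left: fold axis v@3; visible region now rows[0,16) x cols[2,3) = 16x1
Op 3 fold_up: fold axis h@8; visible region now rows[0,8) x cols[2,3) = 8x1
Op 4 fold_down: fold axis h@4; visible region now rows[4,8) x cols[2,3) = 4x1
Op 5 cut(2, 0): punch at orig (6,2); cuts so far [(6, 2)]; region rows[4,8) x cols[2,3) = 4x1
Op 6 cut(0, 0): punch at orig (4,2); cuts so far [(4, 2), (6, 2)]; region rows[4,8) x cols[2,3) = 4x1
Op 7 cut(3, 0): punch at orig (7,2); cuts so far [(4, 2), (6, 2), (7, 2)]; region rows[4,8) x cols[2,3) = 4x1
Unfold 1 (reflect across h@4): 6 holes -> [(0, 2), (1, 2), (3, 2), (4, 2), (6, 2), (7, 2)]
Unfold 2 (reflect across h@8): 12 holes -> [(0, 2), (1, 2), (3, 2), (4, 2), (6, 2), (7, 2), (8, 2), (9, 2), (11, 2), (12, 2), (14, 2), (15, 2)]
Unfold 3 (reflect across v@3): 24 holes -> [(0, 2), (0, 3), (1, 2), (1, 3), (3, 2), (3, 3), (4, 2), (4, 3), (6, 2), (6, 3), (7, 2), (7, 3), (8, 2), (8, 3), (9, 2), (9, 3), (11, 2), (11, 3), (12, 2), (12, 3), (14, 2), (14, 3), (15, 2), (15, 3)]
Unfold 4 (reflect across v@2): 48 holes -> [(0, 0), (0, 1), (0, 2), (0, 3), (1, 0), (1, 1), (1, 2), (1, 3), (3, 0), (3, 1), (3, 2), (3, 3), (4, 0), (4, 1), (4, 2), (4, 3), (6, 0), (6, 1), (6, 2), (6, 3), (7, 0), (7, 1), (7, 2), (7, 3), (8, 0), (8, 1), (8, 2), (8, 3), (9, 0), (9, 1), (9, 2), (9, 3), (11, 0), (11, 1), (11, 2), (11, 3), (12, 0), (12, 1), (12, 2), (12, 3), (14, 0), (14, 1), (14, 2), (14, 3), (15, 0), (15, 1), (15, 2), (15, 3)]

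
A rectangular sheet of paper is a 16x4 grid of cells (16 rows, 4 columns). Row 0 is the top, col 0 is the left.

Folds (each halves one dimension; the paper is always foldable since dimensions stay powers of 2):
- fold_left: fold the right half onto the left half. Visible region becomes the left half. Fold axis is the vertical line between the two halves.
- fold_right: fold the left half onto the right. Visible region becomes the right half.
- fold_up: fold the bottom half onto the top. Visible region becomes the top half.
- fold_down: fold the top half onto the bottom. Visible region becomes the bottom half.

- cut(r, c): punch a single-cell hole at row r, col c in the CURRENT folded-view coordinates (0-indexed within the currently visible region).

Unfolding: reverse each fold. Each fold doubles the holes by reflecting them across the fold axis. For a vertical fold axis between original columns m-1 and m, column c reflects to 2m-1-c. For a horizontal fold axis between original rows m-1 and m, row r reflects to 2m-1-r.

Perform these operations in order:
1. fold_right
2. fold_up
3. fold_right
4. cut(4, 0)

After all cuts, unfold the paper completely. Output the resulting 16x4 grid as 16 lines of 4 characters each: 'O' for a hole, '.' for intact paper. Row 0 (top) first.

Op 1 fold_right: fold axis v@2; visible region now rows[0,16) x cols[2,4) = 16x2
Op 2 fold_up: fold axis h@8; visible region now rows[0,8) x cols[2,4) = 8x2
Op 3 fold_right: fold axis v@3; visible region now rows[0,8) x cols[3,4) = 8x1
Op 4 cut(4, 0): punch at orig (4,3); cuts so far [(4, 3)]; region rows[0,8) x cols[3,4) = 8x1
Unfold 1 (reflect across v@3): 2 holes -> [(4, 2), (4, 3)]
Unfold 2 (reflect across h@8): 4 holes -> [(4, 2), (4, 3), (11, 2), (11, 3)]
Unfold 3 (reflect across v@2): 8 holes -> [(4, 0), (4, 1), (4, 2), (4, 3), (11, 0), (11, 1), (11, 2), (11, 3)]

Answer: ....
....
....
....
OOOO
....
....
....
....
....
....
OOOO
....
....
....
....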